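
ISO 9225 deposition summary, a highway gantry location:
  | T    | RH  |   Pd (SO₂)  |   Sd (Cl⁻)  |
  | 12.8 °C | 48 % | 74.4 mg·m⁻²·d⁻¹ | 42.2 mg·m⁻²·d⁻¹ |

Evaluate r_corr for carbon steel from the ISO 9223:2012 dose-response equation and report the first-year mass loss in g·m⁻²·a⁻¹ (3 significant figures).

r_corr = 360 g·m⁻²·a⁻¹

carbon steel: T>10 °C ⇒ hinge -0.054·(12.8−10) = -0.1512
  Pd branch = 1.77·Pd^0.52·e^(0.02·RH+f) = 37.36 μm/a
  Cl⁻ term: 0.102·42.2^0.62·exp(0.033·48+0.04·12.8) = 8.445
  sum: 37.36 + 8.445 → r_corr = 45.81 μm/a
Convert to mass loss: 45.81 μm/a × 7.85 g/cm³ = 359.6 g·m⁻²·a⁻¹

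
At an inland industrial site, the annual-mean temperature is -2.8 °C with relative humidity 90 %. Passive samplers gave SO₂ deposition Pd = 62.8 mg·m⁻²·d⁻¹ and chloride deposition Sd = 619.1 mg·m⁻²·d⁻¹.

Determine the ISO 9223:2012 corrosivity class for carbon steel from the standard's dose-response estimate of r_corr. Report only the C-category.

C5

carbon steel: temperature factor f = +0.150·(-12.8) = -1.9200
  Pd branch = 1.77·Pd^0.52·e^(0.02·RH+f) = 13.51 μm/a
  Sd branch = 0.102·Sd^0.62·e^(0.033·RH+0.04·T) = 95.65 μm/a
  r_corr = 13.51 + 95.65 = 109.2 μm/a
Category bounds: 80…200 μm/a bracket r_corr ⇒ C5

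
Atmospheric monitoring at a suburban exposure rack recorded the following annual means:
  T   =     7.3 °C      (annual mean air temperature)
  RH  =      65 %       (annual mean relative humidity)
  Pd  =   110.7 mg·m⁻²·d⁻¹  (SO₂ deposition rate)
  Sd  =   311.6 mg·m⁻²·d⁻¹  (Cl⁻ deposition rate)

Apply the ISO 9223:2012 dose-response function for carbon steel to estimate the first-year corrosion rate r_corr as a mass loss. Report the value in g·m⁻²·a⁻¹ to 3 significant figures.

r_corr = 715 g·m⁻²·a⁻¹

carbon steel: f(T) = +0.150·(T−10) [T≤10 °C] = -0.4050
  Pd branch = 1.77·Pd^0.52·e^(0.02·RH+f) = 50.08 μm/a
  Sd branch = 0.102·Sd^0.62·e^(0.033·RH+0.04·T) = 41.02 μm/a
  sum: 50.08 + 41.02 → r_corr = 91.1 μm/a
Convert to mass loss: 91.1 μm/a × 7.85 g/cm³ = 715.1 g·m⁻²·a⁻¹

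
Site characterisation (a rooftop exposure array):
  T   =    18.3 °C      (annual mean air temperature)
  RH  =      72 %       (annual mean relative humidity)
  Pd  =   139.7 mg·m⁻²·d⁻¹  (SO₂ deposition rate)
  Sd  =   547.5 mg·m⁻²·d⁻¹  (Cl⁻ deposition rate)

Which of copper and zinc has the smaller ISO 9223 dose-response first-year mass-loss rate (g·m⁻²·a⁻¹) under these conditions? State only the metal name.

copper

copper: T>10 °C ⇒ hinge -0.080·(18.3−10) = -0.6640
  sulphur-dioxide contribution → 0.6895 μm/a
  chloride contribution → 1.842 μm/a
  ⇒ r_corr(copper) = 2.531 μm/a
  mass loss = 2.531 μm/a × 8.96 g/cm³ = 22.68 g·m⁻²·a⁻¹
zinc: f(T) = -0.071·(T−10) [T>10 °C] = -0.5893
  sulphur-dioxide contribution → 1.726 μm/a
  chloride contribution → 5.366 μm/a
  ⇒ r_corr(zinc) = 7.091 μm/a
  mass loss = 7.091 μm/a × 7.14 g/cm³ = 50.63 g·m⁻²·a⁻¹
Ordering by g·m⁻²·a⁻¹: zinc (50.6) > copper (22.7)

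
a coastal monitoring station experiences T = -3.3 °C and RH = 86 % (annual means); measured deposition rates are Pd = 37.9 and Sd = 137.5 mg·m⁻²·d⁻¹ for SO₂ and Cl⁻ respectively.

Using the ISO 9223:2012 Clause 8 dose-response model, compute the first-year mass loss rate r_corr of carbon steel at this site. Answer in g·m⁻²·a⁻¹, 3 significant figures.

r_corr = 324 g·m⁻²·a⁻¹

carbon steel: f(T) = +0.150·(T−10) [T≤10 °C] = -1.9950
  sulphur-dioxide contribution → 8.901 μm/a
  chloride contribution → 32.33 μm/a
  ⇒ r_corr(carbon steel) = 41.23 μm/a
Convert to mass loss: 41.23 μm/a × 7.85 g/cm³ = 323.6 g·m⁻²·a⁻¹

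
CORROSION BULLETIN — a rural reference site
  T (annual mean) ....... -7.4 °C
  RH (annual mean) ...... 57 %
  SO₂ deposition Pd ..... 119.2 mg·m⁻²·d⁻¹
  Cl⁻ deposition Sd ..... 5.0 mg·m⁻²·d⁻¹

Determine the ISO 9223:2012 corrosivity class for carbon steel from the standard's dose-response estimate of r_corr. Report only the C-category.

carbon steel: temperature factor f = +0.150·(-17.4) = -2.6100
  sulphur-dioxide contribution → 4.889 μm/a
  chloride contribution → 1.35 μm/a
  total first-year rate 6.239 μm/a
6.24 μm/a falls in (1.3, 25] for carbon steel → category C2

C2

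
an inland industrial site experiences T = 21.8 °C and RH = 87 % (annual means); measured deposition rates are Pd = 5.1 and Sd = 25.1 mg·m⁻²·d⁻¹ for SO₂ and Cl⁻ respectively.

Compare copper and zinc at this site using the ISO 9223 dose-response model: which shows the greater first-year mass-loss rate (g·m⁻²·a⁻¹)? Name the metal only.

copper

copper: f(T) = -0.080·(T−10) [T>10 °C] = -0.9440
  sulphur-dioxide contribution → 0.534 μm/a
  chloride contribution → 1.632 μm/a
  total first-year rate 2.166 μm/a
  mass loss = 2.166 μm/a × 8.96 g/cm³ = 19.41 g·m⁻²·a⁻¹
zinc: temperature factor f = -0.071·(11.8) = -0.8378
  sulphur-dioxide contribution → 0.6253 μm/a
  chloride contribution → 1.406 μm/a
  total first-year rate 2.031 μm/a
  mass loss = 2.031 μm/a × 7.14 g/cm³ = 14.5 g·m⁻²·a⁻¹
Ordering by g·m⁻²·a⁻¹: copper (19.4) > zinc (14.5)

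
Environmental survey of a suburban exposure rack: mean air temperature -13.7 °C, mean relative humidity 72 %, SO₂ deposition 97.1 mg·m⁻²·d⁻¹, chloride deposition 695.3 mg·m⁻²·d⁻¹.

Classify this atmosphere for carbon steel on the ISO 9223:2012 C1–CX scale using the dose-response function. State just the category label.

carbon steel: temperature factor f = +0.150·(-23.7) = -3.5550
  SO₂ term: 1.77·97.1^0.52·exp(0.02·72-3.5550) = 2.306
  Cl⁻ term: 0.102·695.3^0.62·exp(0.033·72+0.04·-13.7) = 36.7
  r_corr = 2.306 + 36.7 = 39 μm/a
39 μm/a falls in (25, 50] for carbon steel → category C3

C3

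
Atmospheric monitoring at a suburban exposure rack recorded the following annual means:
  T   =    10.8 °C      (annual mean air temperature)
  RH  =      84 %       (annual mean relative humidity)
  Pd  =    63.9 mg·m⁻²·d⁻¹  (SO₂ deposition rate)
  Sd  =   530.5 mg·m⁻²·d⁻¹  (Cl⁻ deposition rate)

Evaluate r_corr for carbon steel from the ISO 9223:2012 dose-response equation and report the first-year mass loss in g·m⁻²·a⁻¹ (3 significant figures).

carbon steel: f(T) = -0.054·(T−10) [T>10 °C] = -0.0432
  sulphur-dioxide contribution → 79.01 μm/a
  chloride contribution → 122.9 μm/a
  ⇒ r_corr(carbon steel) = 201.9 μm/a
Convert to mass loss: 201.9 μm/a × 7.85 g/cm³ = 1585 g·m⁻²·a⁻¹

r_corr = 1.58e+03 g·m⁻²·a⁻¹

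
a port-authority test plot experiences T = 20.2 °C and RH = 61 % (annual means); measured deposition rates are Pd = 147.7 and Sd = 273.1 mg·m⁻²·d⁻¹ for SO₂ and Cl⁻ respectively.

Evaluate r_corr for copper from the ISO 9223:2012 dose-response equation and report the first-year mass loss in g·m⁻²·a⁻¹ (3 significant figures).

copper: temperature factor f = -0.080·(10.2) = -0.8160
  sulphur-dioxide contribution → 0.314 μm/a
  chloride contribution → 1.127 μm/a
  ⇒ r_corr(copper) = 1.441 μm/a
Convert to mass loss: 1.441 μm/a × 8.96 g/cm³ = 12.92 g·m⁻²·a⁻¹

r_corr = 12.9 g·m⁻²·a⁻¹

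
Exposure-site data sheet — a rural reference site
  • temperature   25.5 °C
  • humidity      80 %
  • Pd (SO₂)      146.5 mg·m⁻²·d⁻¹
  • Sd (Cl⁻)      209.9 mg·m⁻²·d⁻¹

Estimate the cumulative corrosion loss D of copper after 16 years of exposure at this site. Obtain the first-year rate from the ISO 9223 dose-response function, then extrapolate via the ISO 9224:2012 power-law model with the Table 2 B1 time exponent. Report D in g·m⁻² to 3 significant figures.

copper: f(T) = -0.080·(T−10) [T>10 °C] = -1.2400
  Pd branch = 0.0053·Pd^0.26·e^(0.059·RH+f) = 0.6291 μm/a
  Sd branch = 0.01025·Sd^0.27·e^(0.036·RH+0.049·T) = 2.698 μm/a
  r_corr = 0.6291 + 2.698 = 3.327 μm/a
Power-law: D(16) = r_corr · 16^0.667
  D(16) = 3.327 × 16^0.667 = 3.327 × 6.355 = 21.15 μm
  Mass loss = 21.15 μm × 8.96 g/cm³ = 189.5 g·m⁻²

D(16) = 189 g·m⁻²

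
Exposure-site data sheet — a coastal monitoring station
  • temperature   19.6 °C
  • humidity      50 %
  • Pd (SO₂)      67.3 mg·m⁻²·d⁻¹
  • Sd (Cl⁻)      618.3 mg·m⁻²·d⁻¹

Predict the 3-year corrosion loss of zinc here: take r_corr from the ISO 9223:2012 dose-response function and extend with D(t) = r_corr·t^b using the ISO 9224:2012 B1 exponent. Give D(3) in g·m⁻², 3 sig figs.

zinc: f(T) = -0.071·(T−10) [T>10 °C] = -0.6816
  sulphur-dioxide contribution → 0.4147 μm/a
  chloride contribution → 5.386 μm/a
  total first-year rate 5.801 μm/a
Power-law: D(3) = r_corr · 3^0.813
  D(3) = 5.801 × 3^0.813 = 5.801 × 2.443 = 14.17 μm
  Mass loss = 14.17 μm × 7.14 g/cm³ = 101.2 g·m⁻²

D(3) = 101 g·m⁻²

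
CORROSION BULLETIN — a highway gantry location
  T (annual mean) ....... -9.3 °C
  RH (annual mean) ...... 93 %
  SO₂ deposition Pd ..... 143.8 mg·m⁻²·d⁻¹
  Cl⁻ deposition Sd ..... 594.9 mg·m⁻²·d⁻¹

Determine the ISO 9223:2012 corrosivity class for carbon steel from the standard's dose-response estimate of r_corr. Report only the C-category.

carbon steel: temperature factor f = +0.150·(-19.3) = -2.8950
  SO₂ term: 1.77·143.8^0.52·exp(0.02·93-2.8950) = 8.327
  Sd branch = 0.102·Sd^0.62·e^(0.033·RH+0.04·T) = 79.44 μm/a
  r_corr = 8.327 + 79.44 = 87.77 μm/a
ISO 9223 Table 2 (carbon steel): 80 < 87.8 ≤ 200 μm/a ⇒ C5

C5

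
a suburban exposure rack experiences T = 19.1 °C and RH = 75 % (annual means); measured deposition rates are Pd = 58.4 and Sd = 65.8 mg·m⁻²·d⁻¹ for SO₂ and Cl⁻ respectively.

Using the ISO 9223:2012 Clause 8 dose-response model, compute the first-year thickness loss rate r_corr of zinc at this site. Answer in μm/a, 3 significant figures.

zinc: T>10 °C ⇒ hinge -0.071·(19.1−10) = -0.6461
  SO₂ term: 0.0129·58.4^0.44·exp(0.046·75-0.6461) = 1.275
  Sd branch = 0.0175·Sd^0.57·e^(0.008·RH+0.085·T) = 1.758 μm/a
  r_corr = 1.275 + 1.758 = 3.033 μm/a

r_corr = 3.03 μm/a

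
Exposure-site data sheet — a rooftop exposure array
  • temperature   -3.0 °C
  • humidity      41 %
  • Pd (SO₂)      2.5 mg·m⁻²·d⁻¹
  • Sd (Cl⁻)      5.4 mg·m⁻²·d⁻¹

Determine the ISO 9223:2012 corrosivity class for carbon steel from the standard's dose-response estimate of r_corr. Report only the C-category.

carbon steel: temperature factor f = +0.150·(-13.0) = -1.9500
  sulphur-dioxide contribution → 0.9208 μm/a
  chloride contribution → 0.9958 μm/a
  total first-year rate 1.917 μm/a
Category bounds: 1.3…25 μm/a bracket r_corr ⇒ C2

C2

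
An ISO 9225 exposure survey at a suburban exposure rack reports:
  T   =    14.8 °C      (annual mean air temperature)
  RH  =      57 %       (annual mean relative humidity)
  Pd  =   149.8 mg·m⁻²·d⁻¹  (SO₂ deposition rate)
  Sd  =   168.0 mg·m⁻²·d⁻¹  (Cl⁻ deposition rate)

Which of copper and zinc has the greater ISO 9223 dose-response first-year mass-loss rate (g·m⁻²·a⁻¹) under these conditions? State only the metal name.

zinc

copper: f(T) = -0.080·(T−10) [T>10 °C] = -0.3840
  Pd branch = 0.0053·Pd^0.26·e^(0.059·RH+f) = 0.3834 μm/a
  Sd branch = 0.01025·Sd^0.27·e^(0.036·RH+0.049·T) = 0.6572 μm/a
  sum: 0.3834 + 0.6572 → r_corr = 1.041 μm/a
  mass loss = 1.041 μm/a × 8.96 g/cm³ = 9.324 g·m⁻²·a⁻¹
zinc: temperature factor f = -0.071·(4.8) = -0.3408
  Pd branch = 0.0129·Pd^0.44·e^(0.046·RH+f) = 1.144 μm/a
  Cl⁻ term: 0.0175·168.0^0.57·exp(0.008·57+0.085·14.8) = 1.802
  sum: 1.144 + 1.802 → r_corr = 2.947 μm/a
  mass loss = 2.947 μm/a × 7.14 g/cm³ = 21.04 g·m⁻²·a⁻¹
Ordering by g·m⁻²·a⁻¹: zinc (21) > copper (9.32)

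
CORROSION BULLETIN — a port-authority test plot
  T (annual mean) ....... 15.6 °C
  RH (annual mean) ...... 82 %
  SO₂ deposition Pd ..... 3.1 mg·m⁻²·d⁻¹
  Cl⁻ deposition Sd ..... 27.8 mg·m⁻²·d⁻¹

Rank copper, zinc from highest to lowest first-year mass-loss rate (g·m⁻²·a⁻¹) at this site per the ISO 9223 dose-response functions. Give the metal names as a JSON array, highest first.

["copper", "zinc"]

copper: f(T) = -0.080·(T−10) [T>10 °C] = -0.4480
  Pd branch = 0.0053·Pd^0.26·e^(0.059·RH+f) = 0.5736 μm/a
  Cl⁻ term: 0.01025·27.8^0.27·exp(0.036·82+0.049·15.6) = 1.034
  sum: 0.5736 + 1.034 → r_corr = 1.608 μm/a
  mass loss = 1.608 μm/a × 8.96 g/cm³ = 14.41 g·m⁻²·a⁻¹
zinc: temperature factor f = -0.071·(5.6) = -0.3976
  Pd branch = 0.0129·Pd^0.44·e^(0.046·RH+f) = 0.6198 μm/a
  Sd branch = 0.0175·Sd^0.57·e^(0.008·RH+0.085·T) = 0.8451 μm/a
  sum: 0.6198 + 0.8451 → r_corr = 1.465 μm/a
  mass loss = 1.465 μm/a × 7.14 g/cm³ = 10.46 g·m⁻²·a⁻¹
Ordering by g·m⁻²·a⁻¹: copper (14.4) > zinc (10.5)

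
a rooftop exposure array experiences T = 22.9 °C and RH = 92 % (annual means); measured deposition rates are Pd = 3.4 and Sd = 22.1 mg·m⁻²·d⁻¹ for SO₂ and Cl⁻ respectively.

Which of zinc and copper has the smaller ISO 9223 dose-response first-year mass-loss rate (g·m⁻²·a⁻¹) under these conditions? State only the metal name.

zinc

zinc: temperature factor f = -0.071·(12.9) = -0.9159
  Pd branch = 0.0129·Pd^0.44·e^(0.046·RH+f) = 0.609 μm/a
  Sd branch = 0.0175·Sd^0.57·e^(0.008·RH+0.085·T) = 1.494 μm/a
  sum: 0.609 + 1.494 → r_corr = 2.103 μm/a
  mass loss = 2.103 μm/a × 7.14 g/cm³ = 15.01 g·m⁻²·a⁻¹
copper: f(T) = -0.080·(T−10) [T>10 °C] = -1.0320
  Pd branch = 0.0053·Pd^0.26·e^(0.059·RH+f) = 0.591 μm/a
  Sd branch = 0.01025·Sd^0.27·e^(0.036·RH+0.049·T) = 1.993 μm/a
  r_corr = 0.591 + 1.993 = 2.584 μm/a
  mass loss = 2.584 μm/a × 8.96 g/cm³ = 23.15 g·m⁻²·a⁻¹
Ordering by g·m⁻²·a⁻¹: copper (23.1) > zinc (15)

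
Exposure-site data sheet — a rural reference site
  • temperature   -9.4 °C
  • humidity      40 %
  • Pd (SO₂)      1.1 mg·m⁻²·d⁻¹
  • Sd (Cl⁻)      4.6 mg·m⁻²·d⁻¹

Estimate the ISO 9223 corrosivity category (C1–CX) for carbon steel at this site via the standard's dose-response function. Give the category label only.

carbon steel: f(T) = +0.150·(T−10) [T≤10 °C] = -2.9100
  SO₂ term: 1.77·1.1^0.52·exp(0.02·40-2.9100) = 0.2255
  Sd branch = 0.102·Sd^0.62·e^(0.033·RH+0.04·T) = 0.6753 μm/a
  r_corr = 0.2255 + 0.6753 = 0.9008 μm/a
Category bounds: 0…1.3 μm/a bracket r_corr ⇒ C1

C1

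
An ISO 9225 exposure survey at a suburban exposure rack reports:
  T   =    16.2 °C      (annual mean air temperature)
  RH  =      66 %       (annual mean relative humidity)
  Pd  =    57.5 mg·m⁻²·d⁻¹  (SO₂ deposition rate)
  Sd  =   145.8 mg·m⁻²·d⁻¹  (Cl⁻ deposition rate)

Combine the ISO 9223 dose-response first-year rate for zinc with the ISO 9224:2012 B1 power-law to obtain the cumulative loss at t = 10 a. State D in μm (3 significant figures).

D(10) = 19.8 μm

zinc: f(T) = -0.071·(T−10) [T>10 °C] = -0.4402
  SO₂ term: 0.0129·57.5^0.44·exp(0.046·66-0.4402) = 1.028
  Sd branch = 0.0175·Sd^0.57·e^(0.008·RH+0.085·T) = 2.012 μm/a
  sum: 1.028 + 2.012 → r_corr = 3.041 μm/a
Long-term exponent b (ISO 9224 Table 2, B1) = 0.813
  D(10) = 3.041 × 10^0.813 = 3.041 × 6.501 = 19.77 μm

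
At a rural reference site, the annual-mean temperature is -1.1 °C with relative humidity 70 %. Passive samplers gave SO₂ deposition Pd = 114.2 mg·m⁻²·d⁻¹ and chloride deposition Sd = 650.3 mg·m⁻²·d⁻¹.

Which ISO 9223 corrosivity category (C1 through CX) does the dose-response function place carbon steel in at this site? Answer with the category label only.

C4

carbon steel: temperature factor f = +0.150·(-11.1) = -1.6650
  SO₂ term: 1.77·114.2^0.52·exp(0.02·70-1.6650) = 15.95
  Sd branch = 0.102·Sd^0.62·e^(0.033·RH+0.04·T) = 54.56 μm/a
  sum: 15.95 + 54.56 → r_corr = 70.51 μm/a
Category bounds: 50…80 μm/a bracket r_corr ⇒ C4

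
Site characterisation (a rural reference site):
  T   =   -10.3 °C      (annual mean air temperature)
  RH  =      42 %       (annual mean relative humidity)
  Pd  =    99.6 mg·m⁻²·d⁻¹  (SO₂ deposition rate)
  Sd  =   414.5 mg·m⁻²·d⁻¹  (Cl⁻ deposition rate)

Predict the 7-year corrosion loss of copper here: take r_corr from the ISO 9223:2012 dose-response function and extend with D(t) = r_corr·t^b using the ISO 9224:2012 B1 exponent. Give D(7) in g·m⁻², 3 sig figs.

copper: f(T) = +0.126·(T−10) [T≤10 °C] = -2.5578
  SO₂ term: 0.0053·99.6^0.26·exp(0.059·42-2.5578) = 0.01619
  Cl⁻ term: 0.01025·414.5^0.27·exp(0.036·42+0.049·-10.3) = 0.1429
  sum: 0.01619 + 0.1429 → r_corr = 0.1591 μm/a
Power-law: D(7) = r_corr · 7^0.667
  D(7) = 0.1591 × 7^0.667 = 0.1591 × 3.662 = 0.5824 μm
  Mass loss = 0.5824 μm × 8.96 g/cm³ = 5.218 g·m⁻²

D(7) = 5.22 g·m⁻²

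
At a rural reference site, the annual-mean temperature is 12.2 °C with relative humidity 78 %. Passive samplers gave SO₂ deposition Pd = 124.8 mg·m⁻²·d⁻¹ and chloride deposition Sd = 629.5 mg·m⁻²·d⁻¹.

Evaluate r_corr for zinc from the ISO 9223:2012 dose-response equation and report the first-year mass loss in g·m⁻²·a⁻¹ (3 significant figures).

r_corr = 49.7 g·m⁻²·a⁻¹

zinc: T>10 °C ⇒ hinge -0.071·(12.2−10) = -0.1562
  sulphur-dioxide contribution → 3.337 μm/a
  chloride contribution → 3.629 μm/a
  total first-year rate 6.966 μm/a
Convert to mass loss: 6.966 μm/a × 7.14 g/cm³ = 49.74 g·m⁻²·a⁻¹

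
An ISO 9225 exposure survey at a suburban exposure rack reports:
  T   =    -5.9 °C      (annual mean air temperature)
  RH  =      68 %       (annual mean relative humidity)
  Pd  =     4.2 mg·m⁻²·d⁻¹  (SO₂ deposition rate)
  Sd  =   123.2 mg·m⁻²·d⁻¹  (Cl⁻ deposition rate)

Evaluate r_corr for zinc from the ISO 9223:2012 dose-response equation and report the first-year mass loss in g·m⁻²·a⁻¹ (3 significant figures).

zinc: temperature factor f = +0.038·(-15.9) = -0.6042
  SO₂ term: 0.0129·4.2^0.44·exp(0.046·68-0.6042) = 0.3026
  Cl⁻ term: 0.0175·123.2^0.57·exp(0.008·68+0.085·-5.9) = 0.2839
  r_corr = 0.3026 + 0.2839 = 0.5865 μm/a
Convert to mass loss: 0.5865 μm/a × 7.14 g/cm³ = 4.188 g·m⁻²·a⁻¹

r_corr = 4.19 g·m⁻²·a⁻¹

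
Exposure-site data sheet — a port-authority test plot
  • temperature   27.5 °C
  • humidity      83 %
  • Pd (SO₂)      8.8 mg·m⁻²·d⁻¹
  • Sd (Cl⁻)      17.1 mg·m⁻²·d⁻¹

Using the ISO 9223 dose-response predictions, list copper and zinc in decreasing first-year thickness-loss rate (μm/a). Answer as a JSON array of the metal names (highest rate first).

copper: temperature factor f = -0.080·(17.5) = -1.4000
  sulphur-dioxide contribution → 0.308 μm/a
  chloride contribution → 1.685 μm/a
  total first-year rate 1.993 μm/a
zinc: f(T) = -0.071·(T−10) [T>10 °C] = -1.2425
  sulphur-dioxide contribution → 0.4413 μm/a
  chloride contribution → 1.776 μm/a
  ⇒ r_corr(zinc) = 2.217 μm/a
Ordering by μm/a: zinc (2.22) > copper (1.99)

["zinc", "copper"]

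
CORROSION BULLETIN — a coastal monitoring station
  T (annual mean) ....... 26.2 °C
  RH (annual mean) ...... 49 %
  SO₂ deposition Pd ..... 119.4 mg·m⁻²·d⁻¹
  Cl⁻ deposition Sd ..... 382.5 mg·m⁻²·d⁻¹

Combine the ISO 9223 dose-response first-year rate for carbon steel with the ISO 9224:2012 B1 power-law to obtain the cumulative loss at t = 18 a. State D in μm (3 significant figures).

D(18) = 373 μm

carbon steel: f(T) = -0.054·(T−10) [T>10 °C] = -0.8748
  sulphur-dioxide contribution → 23.64 μm/a
  chloride contribution → 58.51 μm/a
  total first-year rate 82.15 μm/a
ISO 9224: D(t) = r_corr · t^b with b = 0.523 (carbon steel, B1)
  D(18) = 82.15 × 18^0.523 = 82.15 × 4.534 = 372.5 μm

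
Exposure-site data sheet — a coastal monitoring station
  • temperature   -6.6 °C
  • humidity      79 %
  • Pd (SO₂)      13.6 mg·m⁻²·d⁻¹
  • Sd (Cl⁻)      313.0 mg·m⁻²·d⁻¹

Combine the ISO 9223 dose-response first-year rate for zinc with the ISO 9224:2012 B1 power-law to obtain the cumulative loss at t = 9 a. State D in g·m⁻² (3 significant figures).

D(9) = 56.1 g·m⁻²

zinc: temperature factor f = +0.038·(-16.6) = -0.6308
  SO₂ term: 0.0129·13.6^0.44·exp(0.046·79-0.6308) = 0.8196
  Sd branch = 0.0175·Sd^0.57·e^(0.008·RH+0.085·T) = 0.497 μm/a
  r_corr = 0.8196 + 0.497 = 1.317 μm/a
Long-term exponent b (ISO 9224 Table 2, B1) = 0.813
  D(9) = 1.317 × 9^0.813 = 1.317 × 5.968 = 7.857 μm
  Mass loss = 7.857 μm × 7.14 g/cm³ = 56.1 g·m⁻²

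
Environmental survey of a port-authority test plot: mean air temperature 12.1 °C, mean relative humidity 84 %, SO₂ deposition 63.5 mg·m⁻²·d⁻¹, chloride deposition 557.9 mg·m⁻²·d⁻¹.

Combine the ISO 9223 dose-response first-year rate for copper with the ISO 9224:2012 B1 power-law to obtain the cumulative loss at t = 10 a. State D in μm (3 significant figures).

copper: T>10 °C ⇒ hinge -0.080·(12.1−10) = -0.1680
  SO₂ term: 0.0053·63.5^0.26·exp(0.059·84-0.1680) = 1.872
  Cl⁻ term: 0.01025·557.9^0.27·exp(0.036·84+0.049·12.1) = 2.104
  sum: 1.872 + 2.104 → r_corr = 3.977 μm/a
ISO 9224: D(t) = r_corr · t^b with b = 0.667 (copper, B1)
  D(10) = 3.977 × 10^0.667 = 3.977 × 4.645 = 18.47 μm

D(10) = 18.5 μm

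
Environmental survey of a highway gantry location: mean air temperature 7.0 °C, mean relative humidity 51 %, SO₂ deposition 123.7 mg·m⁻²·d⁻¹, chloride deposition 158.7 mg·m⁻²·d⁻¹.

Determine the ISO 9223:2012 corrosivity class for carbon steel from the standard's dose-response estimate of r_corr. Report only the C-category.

carbon steel: T≤10 °C ⇒ hinge +0.150·(7.0−10) = -0.4500
  SO₂ term: 1.77·123.7^0.52·exp(0.02·51-0.4500) = 38.33
  Cl⁻ term: 0.102·158.7^0.62·exp(0.033·51+0.04·7.0) = 16.81
  sum: 38.33 + 16.81 → r_corr = 55.14 μm/a
55.1 μm/a falls in (50, 80] for carbon steel → category C4

C4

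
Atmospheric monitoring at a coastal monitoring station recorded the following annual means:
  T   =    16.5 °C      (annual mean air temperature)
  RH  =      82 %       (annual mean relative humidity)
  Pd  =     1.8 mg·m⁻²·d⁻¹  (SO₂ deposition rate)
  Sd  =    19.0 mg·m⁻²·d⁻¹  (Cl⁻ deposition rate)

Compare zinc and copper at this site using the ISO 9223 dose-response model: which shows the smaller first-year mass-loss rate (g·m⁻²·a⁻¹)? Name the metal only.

zinc: f(T) = -0.071·(T−10) [T>10 °C] = -0.4615
  sulphur-dioxide contribution → 0.4578 μm/a
  chloride contribution → 0.7344 μm/a
  ⇒ r_corr(zinc) = 1.192 μm/a
  mass loss = 1.192 μm/a × 7.14 g/cm³ = 8.512 g·m⁻²·a⁻¹
copper: f(T) = -0.080·(T−10) [T>10 °C] = -0.5200
  sulphur-dioxide contribution → 0.4634 μm/a
  chloride contribution → 0.9753 μm/a
  total first-year rate 1.439 μm/a
  mass loss = 1.439 μm/a × 8.96 g/cm³ = 12.89 g·m⁻²·a⁻¹
Ordering by g·m⁻²·a⁻¹: copper (12.9) > zinc (8.51)

zinc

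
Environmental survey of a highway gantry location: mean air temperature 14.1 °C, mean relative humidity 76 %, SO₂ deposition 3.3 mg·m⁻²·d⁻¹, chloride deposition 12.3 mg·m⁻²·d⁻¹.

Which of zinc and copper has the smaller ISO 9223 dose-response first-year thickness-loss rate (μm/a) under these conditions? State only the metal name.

zinc: T>10 °C ⇒ hinge -0.071·(14.1−10) = -0.2911
  sulphur-dioxide contribution → 0.5378 μm/a
  chloride contribution → 0.4455 μm/a
  ⇒ r_corr(zinc) = 0.9833 μm/a
copper: T>10 °C ⇒ hinge -0.080·(14.1−10) = -0.3280
  sulphur-dioxide contribution → 0.4613 μm/a
  chloride contribution → 0.6213 μm/a
  total first-year rate 1.083 μm/a
Ordering by μm/a: copper (1.08) > zinc (0.983)

zinc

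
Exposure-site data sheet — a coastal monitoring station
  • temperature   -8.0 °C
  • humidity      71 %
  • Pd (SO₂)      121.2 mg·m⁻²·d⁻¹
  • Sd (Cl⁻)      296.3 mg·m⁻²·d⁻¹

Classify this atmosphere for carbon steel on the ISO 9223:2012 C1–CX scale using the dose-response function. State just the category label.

carbon steel: temperature factor f = +0.150·(-18.0) = -2.7000
  Pd branch = 1.77·Pd^0.52·e^(0.02·RH+f) = 5.963 μm/a
  Sd branch = 0.102·Sd^0.62·e^(0.033·RH+0.04·T) = 26.28 μm/a
  sum: 5.963 + 26.28 → r_corr = 32.25 μm/a
Category bounds: 25…50 μm/a bracket r_corr ⇒ C3

C3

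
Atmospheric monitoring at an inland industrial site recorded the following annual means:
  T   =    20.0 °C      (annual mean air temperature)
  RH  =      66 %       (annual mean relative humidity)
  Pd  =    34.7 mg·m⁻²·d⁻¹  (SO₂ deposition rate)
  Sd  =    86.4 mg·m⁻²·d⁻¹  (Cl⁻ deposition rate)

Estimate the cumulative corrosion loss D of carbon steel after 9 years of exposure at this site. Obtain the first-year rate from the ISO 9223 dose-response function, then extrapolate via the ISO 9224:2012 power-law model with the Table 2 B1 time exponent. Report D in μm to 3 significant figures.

carbon steel: f(T) = -0.054·(T−10) [T>10 °C] = -0.5400
  SO₂ term: 1.77·34.7^0.52·exp(0.02·66-0.5400) = 24.42
  Sd branch = 0.102·Sd^0.62·e^(0.033·RH+0.04·T) = 31.81 μm/a
  sum: 24.42 + 31.81 → r_corr = 56.23 μm/a
Power-law: D(9) = r_corr · 9^0.523
  D(9) = 56.23 × 9^0.523 = 56.23 × 3.156 = 177.4 μm

D(9) = 177 μm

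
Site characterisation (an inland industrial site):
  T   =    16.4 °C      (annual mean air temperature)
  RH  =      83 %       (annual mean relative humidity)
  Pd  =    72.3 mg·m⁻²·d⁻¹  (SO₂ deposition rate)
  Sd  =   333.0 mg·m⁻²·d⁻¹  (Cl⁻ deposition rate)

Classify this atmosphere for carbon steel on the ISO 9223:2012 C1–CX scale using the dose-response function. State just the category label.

carbon steel: temperature factor f = -0.054·(6.4) = -0.3456
  sulphur-dioxide contribution → 61.03 μm/a
  chloride contribution → 111.4 μm/a
  ⇒ r_corr(carbon steel) = 172.4 μm/a
Category bounds: 80…200 μm/a bracket r_corr ⇒ C5

C5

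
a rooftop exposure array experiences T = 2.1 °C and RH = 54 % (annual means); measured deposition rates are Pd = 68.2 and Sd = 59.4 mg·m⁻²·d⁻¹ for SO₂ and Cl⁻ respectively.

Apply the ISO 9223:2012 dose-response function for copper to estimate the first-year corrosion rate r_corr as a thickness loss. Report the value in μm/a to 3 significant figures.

r_corr = 0.381 μm/a

copper: f(T) = +0.126·(T−10) [T≤10 °C] = -0.9954
  sulphur-dioxide contribution → 0.142 μm/a
  chloride contribution → 0.2391 μm/a
  ⇒ r_corr(copper) = 0.3812 μm/a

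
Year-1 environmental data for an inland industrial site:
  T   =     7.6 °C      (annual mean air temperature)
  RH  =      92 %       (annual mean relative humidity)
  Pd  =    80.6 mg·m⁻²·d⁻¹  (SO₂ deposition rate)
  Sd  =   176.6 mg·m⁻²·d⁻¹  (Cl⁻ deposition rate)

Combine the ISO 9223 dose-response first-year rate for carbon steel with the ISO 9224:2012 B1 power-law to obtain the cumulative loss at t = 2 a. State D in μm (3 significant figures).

carbon steel: temperature factor f = +0.150·(-2.4) = -0.3600
  SO₂ term: 1.77·80.6^0.52·exp(0.02·92-0.3600) = 76.21
  Cl⁻ term: 0.102·176.6^0.62·exp(0.033·92+0.04·7.6) = 71.17
  r_corr = 76.21 + 71.17 = 147.4 μm/a
Power-law: D(2) = r_corr · 2^0.523
  D(2) = 147.4 × 2^0.523 = 147.4 × 1.437 = 211.8 μm

D(2) = 212 μm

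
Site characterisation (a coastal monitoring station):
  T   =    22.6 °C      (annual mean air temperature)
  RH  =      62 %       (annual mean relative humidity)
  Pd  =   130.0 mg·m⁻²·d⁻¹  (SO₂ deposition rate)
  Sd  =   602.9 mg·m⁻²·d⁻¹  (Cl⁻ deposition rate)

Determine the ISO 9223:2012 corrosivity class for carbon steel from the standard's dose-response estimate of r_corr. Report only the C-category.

carbon steel: T>10 °C ⇒ hinge -0.054·(22.6−10) = -0.6804
  sulphur-dioxide contribution → 38.93 μm/a
  chloride contribution → 103.2 μm/a
  total first-year rate 142.1 μm/a
142 μm/a falls in (80, 200] for carbon steel → category C5

C5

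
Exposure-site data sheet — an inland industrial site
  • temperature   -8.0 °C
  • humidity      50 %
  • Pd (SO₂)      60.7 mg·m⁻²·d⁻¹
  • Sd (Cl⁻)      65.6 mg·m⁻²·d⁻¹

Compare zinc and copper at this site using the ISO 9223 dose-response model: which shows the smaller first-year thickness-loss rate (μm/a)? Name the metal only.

zinc: temperature factor f = +0.038·(-18.0) = -0.6840
  SO₂ term: 0.0129·60.7^0.44·exp(0.046·50-0.6840) = 0.3954
  Sd branch = 0.0175·Sd^0.57·e^(0.008·RH+0.085·T) = 0.1436 μm/a
  r_corr = 0.3954 + 0.1436 = 0.539 μm/a
copper: T≤10 °C ⇒ hinge +0.126·(-8.0−10) = -2.2680
  Pd branch = 0.0053·Pd^0.26·e^(0.059·RH+f) = 0.03049 μm/a
  Sd branch = 0.01025·Sd^0.27·e^(0.036·RH+0.049·T) = 0.1297 μm/a
  r_corr = 0.03049 + 0.1297 = 0.1601 μm/a
Ordering by μm/a: zinc (0.539) > copper (0.16)

copper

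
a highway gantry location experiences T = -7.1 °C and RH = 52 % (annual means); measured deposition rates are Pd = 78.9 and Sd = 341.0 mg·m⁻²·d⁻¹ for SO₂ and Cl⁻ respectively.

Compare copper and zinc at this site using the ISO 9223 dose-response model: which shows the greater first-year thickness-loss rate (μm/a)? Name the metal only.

zinc

copper: temperature factor f = +0.126·(-17.1) = -2.1546
  sulphur-dioxide contribution → 0.04113 μm/a
  chloride contribution → 0.2272 μm/a
  total first-year rate 0.2684 μm/a
zinc: temperature factor f = +0.038·(-17.1) = -0.6498
  sulphur-dioxide contribution → 0.5034 μm/a
  chloride contribution → 0.403 μm/a
  total first-year rate 0.9064 μm/a
Ordering by μm/a: zinc (0.906) > copper (0.268)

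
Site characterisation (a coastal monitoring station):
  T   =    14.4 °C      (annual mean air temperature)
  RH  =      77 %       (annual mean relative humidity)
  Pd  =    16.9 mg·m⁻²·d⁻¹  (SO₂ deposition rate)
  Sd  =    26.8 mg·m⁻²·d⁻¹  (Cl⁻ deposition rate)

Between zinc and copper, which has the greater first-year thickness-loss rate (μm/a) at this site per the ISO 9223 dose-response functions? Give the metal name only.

zinc

zinc: f(T) = -0.071·(T−10) [T>10 °C] = -0.3124
  SO₂ term: 0.0129·16.9^0.44·exp(0.046·77-0.3124) = 1.131
  Sd branch = 0.0175·Sd^0.57·e^(0.008·RH+0.085·T) = 0.7181 μm/a
  sum: 1.131 + 0.7181 → r_corr = 1.849 μm/a
copper: f(T) = -0.080·(T−10) [T>10 °C] = -0.3520
  Pd branch = 0.0053·Pd^0.26·e^(0.059·RH+f) = 0.7306 μm/a
  Sd branch = 0.01025·Sd^0.27·e^(0.036·RH+0.049·T) = 0.8065 μm/a
  sum: 0.7306 + 0.8065 → r_corr = 1.537 μm/a
Ordering by μm/a: zinc (1.85) > copper (1.54)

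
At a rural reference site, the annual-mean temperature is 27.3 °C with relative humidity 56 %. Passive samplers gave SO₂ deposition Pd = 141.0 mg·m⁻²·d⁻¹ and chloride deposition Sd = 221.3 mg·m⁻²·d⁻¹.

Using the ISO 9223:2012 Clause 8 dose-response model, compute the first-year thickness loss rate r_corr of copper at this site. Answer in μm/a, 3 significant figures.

copper: f(T) = -0.080·(T−10) [T>10 °C] = -1.3840
  SO₂ term: 0.0053·141.0^0.26·exp(0.059·56-1.3840) = 0.1309
  Cl⁻ term: 0.01025·221.3^0.27·exp(0.036·56+0.049·27.3) = 1.26
  sum: 0.1309 + 1.26 → r_corr = 1.391 μm/a

r_corr = 1.39 μm/a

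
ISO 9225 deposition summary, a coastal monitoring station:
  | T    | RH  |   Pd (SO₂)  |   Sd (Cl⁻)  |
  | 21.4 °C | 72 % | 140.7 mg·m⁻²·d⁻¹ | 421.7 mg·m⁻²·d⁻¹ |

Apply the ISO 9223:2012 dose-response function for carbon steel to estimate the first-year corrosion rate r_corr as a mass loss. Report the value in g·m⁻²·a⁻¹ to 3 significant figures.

carbon steel: f(T) = -0.054·(T−10) [T>10 °C] = -0.6156
  sulphur-dioxide contribution → 52.86 μm/a
  chloride contribution → 109.6 μm/a
  total first-year rate 162.4 μm/a
Convert to mass loss: 162.4 μm/a × 7.85 g/cm³ = 1275 g·m⁻²·a⁻¹

r_corr = 1.28e+03 g·m⁻²·a⁻¹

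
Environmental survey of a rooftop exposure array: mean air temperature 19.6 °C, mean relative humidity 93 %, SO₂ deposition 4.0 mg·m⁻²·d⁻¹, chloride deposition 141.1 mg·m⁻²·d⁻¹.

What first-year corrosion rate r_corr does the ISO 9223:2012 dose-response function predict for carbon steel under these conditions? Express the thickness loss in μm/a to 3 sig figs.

r_corr = 117 μm/a

carbon steel: temperature factor f = -0.054·(9.6) = -0.5184
  SO₂ term: 1.77·4.0^0.52·exp(0.02·93-0.5184) = 13.92
  Sd branch = 0.102·Sd^0.62·e^(0.033·RH+0.04·T) = 103.4 μm/a
  sum: 13.92 + 103.4 → r_corr = 117.4 μm/a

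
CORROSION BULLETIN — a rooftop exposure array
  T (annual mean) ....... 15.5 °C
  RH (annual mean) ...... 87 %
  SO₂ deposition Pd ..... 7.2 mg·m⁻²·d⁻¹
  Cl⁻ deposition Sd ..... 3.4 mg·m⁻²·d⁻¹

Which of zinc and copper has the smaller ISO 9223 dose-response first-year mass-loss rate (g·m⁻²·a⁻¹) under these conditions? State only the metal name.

zinc: f(T) = -0.071·(T−10) [T>10 °C] = -0.3905
  SO₂ term: 0.0129·7.2^0.44·exp(0.046·87-0.3905) = 1.138
  Cl⁻ term: 0.0175·3.4^0.57·exp(0.008·87+0.085·15.5) = 0.2633
  r_corr = 1.138 + 0.2633 = 1.402 μm/a
  mass loss = 1.402 μm/a × 7.14 g/cm³ = 10.01 g·m⁻²·a⁻¹
copper: T>10 °C ⇒ hinge -0.080·(15.5−10) = -0.4400
  Pd branch = 0.0053·Pd^0.26·e^(0.059·RH+f) = 0.9668 μm/a
  Cl⁻ term: 0.01025·3.4^0.27·exp(0.036·87+0.049·15.5) = 0.6987
  r_corr = 0.9668 + 0.6987 = 1.665 μm/a
  mass loss = 1.665 μm/a × 8.96 g/cm³ = 14.92 g·m⁻²·a⁻¹
Ordering by g·m⁻²·a⁻¹: copper (14.9) > zinc (10)

zinc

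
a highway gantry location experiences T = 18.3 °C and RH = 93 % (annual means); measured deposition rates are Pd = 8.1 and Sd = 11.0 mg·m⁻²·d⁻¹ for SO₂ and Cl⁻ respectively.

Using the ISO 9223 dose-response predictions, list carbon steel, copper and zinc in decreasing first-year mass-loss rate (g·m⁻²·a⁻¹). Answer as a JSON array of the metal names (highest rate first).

["carbon steel", "copper", "zinc"]

carbon steel: f(T) = -0.054·(T−10) [T>10 °C] = -0.4482
  Pd branch = 1.77·Pd^0.52·e^(0.02·RH+f) = 21.55 μm/a
  Sd branch = 0.102·Sd^0.62·e^(0.033·RH+0.04·T) = 20.18 μm/a
  r_corr = 21.55 + 20.18 = 41.74 μm/a
  mass loss = 41.74 μm/a × 7.85 g/cm³ = 327.6 g·m⁻²·a⁻¹
copper: f(T) = -0.080·(T−10) [T>10 °C] = -0.6640
  SO₂ term: 0.0053·8.1^0.26·exp(0.059·93-0.6640) = 1.135
  Sd branch = 0.01025·Sd^0.27·e^(0.036·RH+0.049·T) = 1.366 μm/a
  r_corr = 1.135 + 1.366 = 2.501 μm/a
  mass loss = 2.501 μm/a × 8.96 g/cm³ = 22.41 g·m⁻²·a⁻¹
zinc: f(T) = -0.071·(T−10) [T>10 °C] = -0.5893
  Pd branch = 0.0129·Pd^0.44·e^(0.046·RH+f) = 1.295 μm/a
  Cl⁻ term: 0.0175·11.0^0.57·exp(0.008·93+0.085·18.3) = 0.6844
  r_corr = 1.295 + 0.6844 = 1.979 μm/a
  mass loss = 1.979 μm/a × 7.14 g/cm³ = 14.13 g·m⁻²·a⁻¹
Ordering by g·m⁻²·a⁻¹: carbon steel (328) > copper (22.4) > zinc (14.1)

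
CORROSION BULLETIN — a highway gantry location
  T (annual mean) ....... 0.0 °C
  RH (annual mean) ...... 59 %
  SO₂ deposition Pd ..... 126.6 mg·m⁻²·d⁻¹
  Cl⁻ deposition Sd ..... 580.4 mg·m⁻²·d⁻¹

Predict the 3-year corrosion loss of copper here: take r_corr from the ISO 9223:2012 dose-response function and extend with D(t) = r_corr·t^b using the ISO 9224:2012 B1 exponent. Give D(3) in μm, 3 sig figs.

copper: temperature factor f = +0.126·(-10.0) = -1.2600
  Pd branch = 0.0053·Pd^0.26·e^(0.059·RH+f) = 0.172 μm/a
  Sd branch = 0.01025·Sd^0.27·e^(0.036·RH+0.049·T) = 0.4779 μm/a
  r_corr = 0.172 + 0.4779 = 0.6499 μm/a
ISO 9224: D(t) = r_corr · t^b with b = 0.667 (copper, B1)
  D(3) = 0.6499 × 3^0.667 = 0.6499 × 2.081 = 1.352 μm

D(3) = 1.35 μm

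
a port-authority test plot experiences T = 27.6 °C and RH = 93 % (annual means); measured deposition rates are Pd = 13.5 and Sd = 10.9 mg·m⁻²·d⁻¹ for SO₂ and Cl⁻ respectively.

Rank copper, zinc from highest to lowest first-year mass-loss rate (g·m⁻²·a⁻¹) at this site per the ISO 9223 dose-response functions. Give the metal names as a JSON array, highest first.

["copper", "zinc"]

copper: f(T) = -0.080·(T−10) [T>10 °C] = -1.4080
  Pd branch = 0.0053·Pd^0.26·e^(0.059·RH+f) = 0.6161 μm/a
  Sd branch = 0.01025·Sd^0.27·e^(0.036·RH+0.049·T) = 2.149 μm/a
  r_corr = 0.6161 + 2.149 = 2.765 μm/a
  mass loss = 2.765 μm/a × 8.96 g/cm³ = 24.77 g·m⁻²·a⁻¹
zinc: T>10 °C ⇒ hinge -0.071·(27.6−10) = -1.2496
  Pd branch = 0.0129·Pd^0.44·e^(0.046·RH+f) = 0.8378 μm/a
  Sd branch = 0.0175·Sd^0.57·e^(0.008·RH+0.085·T) = 1.501 μm/a
  r_corr = 0.8378 + 1.501 = 2.339 μm/a
  mass loss = 2.339 μm/a × 7.14 g/cm³ = 16.7 g·m⁻²·a⁻¹
Ordering by g·m⁻²·a⁻¹: copper (24.8) > zinc (16.7)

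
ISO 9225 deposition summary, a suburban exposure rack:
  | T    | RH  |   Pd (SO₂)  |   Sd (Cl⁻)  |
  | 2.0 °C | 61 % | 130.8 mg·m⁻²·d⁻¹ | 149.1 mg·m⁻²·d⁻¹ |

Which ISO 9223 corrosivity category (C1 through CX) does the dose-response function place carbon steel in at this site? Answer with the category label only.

carbon steel: T≤10 °C ⇒ hinge +0.150·(2.0−10) = -1.2000
  Pd branch = 1.77·Pd^0.52·e^(0.02·RH+f) = 22.77 μm/a
  Sd branch = 0.102·Sd^0.62·e^(0.033·RH+0.04·T) = 18.41 μm/a
  r_corr = 22.77 + 18.41 = 41.18 μm/a
ISO 9223 Table 2 (carbon steel): 25 < 41.2 ≤ 50 μm/a ⇒ C3

C3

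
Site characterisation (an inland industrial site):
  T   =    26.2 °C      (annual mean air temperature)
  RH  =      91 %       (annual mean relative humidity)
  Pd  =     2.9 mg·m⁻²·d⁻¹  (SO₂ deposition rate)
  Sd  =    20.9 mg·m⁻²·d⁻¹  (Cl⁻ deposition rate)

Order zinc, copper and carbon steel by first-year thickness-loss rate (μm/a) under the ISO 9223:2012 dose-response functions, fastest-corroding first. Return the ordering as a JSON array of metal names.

["carbon steel", "copper", "zinc"]

zinc: T>10 °C ⇒ hinge -0.071·(26.2−10) = -1.1502
  Pd branch = 0.0129·Pd^0.44·e^(0.046·RH+f) = 0.429 μm/a
  Cl⁻ term: 0.0175·20.9^0.57·exp(0.008·91+0.085·26.2) = 1.9
  r_corr = 0.429 + 1.9 = 2.329 μm/a
copper: f(T) = -0.080·(T−10) [T>10 °C] = -1.2960
  Pd branch = 0.0053·Pd^0.26·e^(0.059·RH+f) = 0.4106 μm/a
  Sd branch = 0.01025·Sd^0.27·e^(0.036·RH+0.049·T) = 2.226 μm/a
  r_corr = 0.4106 + 2.226 = 2.636 μm/a
carbon steel: T>10 °C ⇒ hinge -0.054·(26.2−10) = -0.8748
  Pd branch = 1.77·Pd^0.52·e^(0.02·RH+f) = 7.923 μm/a
  Sd branch = 0.102·Sd^0.62·e^(0.033·RH+0.04·T) = 38.58 μm/a
  r_corr = 7.923 + 38.58 = 46.51 μm/a
Ordering by μm/a: carbon steel (46.5) > copper (2.64) > zinc (2.33)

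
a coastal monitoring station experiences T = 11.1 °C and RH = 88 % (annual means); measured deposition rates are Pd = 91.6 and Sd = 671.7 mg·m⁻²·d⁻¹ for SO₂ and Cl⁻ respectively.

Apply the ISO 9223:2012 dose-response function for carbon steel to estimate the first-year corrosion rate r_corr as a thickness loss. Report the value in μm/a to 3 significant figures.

carbon steel: f(T) = -0.054·(T−10) [T>10 °C] = -0.0594
  SO₂ term: 1.77·91.6^0.52·exp(0.02·88-0.0594) = 101.6
  Cl⁻ term: 0.102·671.7^0.62·exp(0.033·88+0.04·11.1) = 164.2
  sum: 101.6 + 164.2 → r_corr = 265.8 μm/a

r_corr = 266 μm/a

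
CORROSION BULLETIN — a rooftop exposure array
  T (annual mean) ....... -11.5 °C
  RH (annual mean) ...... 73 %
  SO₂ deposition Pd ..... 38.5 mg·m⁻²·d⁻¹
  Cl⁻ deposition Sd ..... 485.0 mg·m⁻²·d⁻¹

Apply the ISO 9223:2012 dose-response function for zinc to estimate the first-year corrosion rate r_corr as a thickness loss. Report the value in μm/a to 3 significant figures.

r_corr = 1.22 μm/a

zinc: temperature factor f = +0.038·(-21.5) = -0.8170
  Pd branch = 0.0129·Pd^0.44·e^(0.046·RH+f) = 0.8161 μm/a
  Cl⁻ term: 0.0175·485.0^0.57·exp(0.008·73+0.085·-11.5) = 0.4009
  r_corr = 0.8161 + 0.4009 = 1.217 μm/a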